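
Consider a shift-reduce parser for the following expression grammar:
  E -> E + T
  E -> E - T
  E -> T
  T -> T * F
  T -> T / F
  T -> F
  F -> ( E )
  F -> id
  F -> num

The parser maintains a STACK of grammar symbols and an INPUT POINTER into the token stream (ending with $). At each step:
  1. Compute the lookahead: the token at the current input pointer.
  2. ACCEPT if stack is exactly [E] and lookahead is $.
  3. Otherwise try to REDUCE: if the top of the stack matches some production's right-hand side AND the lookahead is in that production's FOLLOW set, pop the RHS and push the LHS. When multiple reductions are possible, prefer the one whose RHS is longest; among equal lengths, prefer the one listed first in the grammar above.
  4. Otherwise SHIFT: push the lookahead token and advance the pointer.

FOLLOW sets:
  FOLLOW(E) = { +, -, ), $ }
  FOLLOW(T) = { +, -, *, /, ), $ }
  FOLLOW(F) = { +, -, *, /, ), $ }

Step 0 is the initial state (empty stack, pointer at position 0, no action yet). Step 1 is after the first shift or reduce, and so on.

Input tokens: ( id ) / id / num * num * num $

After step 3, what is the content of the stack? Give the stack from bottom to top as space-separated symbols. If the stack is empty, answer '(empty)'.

Step 1: shift (. Stack=[(] ptr=1 lookahead=id remaining=[id ) / id / num * num * num $]
Step 2: shift id. Stack=[( id] ptr=2 lookahead=) remaining=[) / id / num * num * num $]
Step 3: reduce F->id. Stack=[( F] ptr=2 lookahead=) remaining=[) / id / num * num * num $]

Answer: ( F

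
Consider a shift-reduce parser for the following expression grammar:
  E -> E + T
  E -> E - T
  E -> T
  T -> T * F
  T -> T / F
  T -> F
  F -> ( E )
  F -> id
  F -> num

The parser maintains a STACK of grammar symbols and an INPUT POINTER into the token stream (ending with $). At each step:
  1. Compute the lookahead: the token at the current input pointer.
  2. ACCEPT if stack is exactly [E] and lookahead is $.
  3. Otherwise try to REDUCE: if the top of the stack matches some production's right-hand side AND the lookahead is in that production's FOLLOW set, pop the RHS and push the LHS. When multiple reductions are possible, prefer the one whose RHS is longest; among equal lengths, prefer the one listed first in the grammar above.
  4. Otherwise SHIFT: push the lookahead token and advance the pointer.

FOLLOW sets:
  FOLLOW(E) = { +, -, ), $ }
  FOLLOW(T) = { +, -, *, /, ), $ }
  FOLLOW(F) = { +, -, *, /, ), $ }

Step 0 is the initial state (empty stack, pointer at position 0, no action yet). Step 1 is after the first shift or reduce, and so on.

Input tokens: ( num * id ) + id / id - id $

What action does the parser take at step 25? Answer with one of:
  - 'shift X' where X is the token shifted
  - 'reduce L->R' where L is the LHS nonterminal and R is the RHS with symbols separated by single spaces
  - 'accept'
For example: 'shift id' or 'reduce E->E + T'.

Step 1: shift (. Stack=[(] ptr=1 lookahead=num remaining=[num * id ) + id / id - id $]
Step 2: shift num. Stack=[( num] ptr=2 lookahead=* remaining=[* id ) + id / id - id $]
Step 3: reduce F->num. Stack=[( F] ptr=2 lookahead=* remaining=[* id ) + id / id - id $]
Step 4: reduce T->F. Stack=[( T] ptr=2 lookahead=* remaining=[* id ) + id / id - id $]
Step 5: shift *. Stack=[( T *] ptr=3 lookahead=id remaining=[id ) + id / id - id $]
Step 6: shift id. Stack=[( T * id] ptr=4 lookahead=) remaining=[) + id / id - id $]
Step 7: reduce F->id. Stack=[( T * F] ptr=4 lookahead=) remaining=[) + id / id - id $]
Step 8: reduce T->T * F. Stack=[( T] ptr=4 lookahead=) remaining=[) + id / id - id $]
Step 9: reduce E->T. Stack=[( E] ptr=4 lookahead=) remaining=[) + id / id - id $]
Step 10: shift ). Stack=[( E )] ptr=5 lookahead=+ remaining=[+ id / id - id $]
Step 11: reduce F->( E ). Stack=[F] ptr=5 lookahead=+ remaining=[+ id / id - id $]
Step 12: reduce T->F. Stack=[T] ptr=5 lookahead=+ remaining=[+ id / id - id $]
Step 13: reduce E->T. Stack=[E] ptr=5 lookahead=+ remaining=[+ id / id - id $]
Step 14: shift +. Stack=[E +] ptr=6 lookahead=id remaining=[id / id - id $]
Step 15: shift id. Stack=[E + id] ptr=7 lookahead=/ remaining=[/ id - id $]
Step 16: reduce F->id. Stack=[E + F] ptr=7 lookahead=/ remaining=[/ id - id $]
Step 17: reduce T->F. Stack=[E + T] ptr=7 lookahead=/ remaining=[/ id - id $]
Step 18: shift /. Stack=[E + T /] ptr=8 lookahead=id remaining=[id - id $]
Step 19: shift id. Stack=[E + T / id] ptr=9 lookahead=- remaining=[- id $]
Step 20: reduce F->id. Stack=[E + T / F] ptr=9 lookahead=- remaining=[- id $]
Step 21: reduce T->T / F. Stack=[E + T] ptr=9 lookahead=- remaining=[- id $]
Step 22: reduce E->E + T. Stack=[E] ptr=9 lookahead=- remaining=[- id $]
Step 23: shift -. Stack=[E -] ptr=10 lookahead=id remaining=[id $]
Step 24: shift id. Stack=[E - id] ptr=11 lookahead=$ remaining=[$]
Step 25: reduce F->id. Stack=[E - F] ptr=11 lookahead=$ remaining=[$]

Answer: reduce F->id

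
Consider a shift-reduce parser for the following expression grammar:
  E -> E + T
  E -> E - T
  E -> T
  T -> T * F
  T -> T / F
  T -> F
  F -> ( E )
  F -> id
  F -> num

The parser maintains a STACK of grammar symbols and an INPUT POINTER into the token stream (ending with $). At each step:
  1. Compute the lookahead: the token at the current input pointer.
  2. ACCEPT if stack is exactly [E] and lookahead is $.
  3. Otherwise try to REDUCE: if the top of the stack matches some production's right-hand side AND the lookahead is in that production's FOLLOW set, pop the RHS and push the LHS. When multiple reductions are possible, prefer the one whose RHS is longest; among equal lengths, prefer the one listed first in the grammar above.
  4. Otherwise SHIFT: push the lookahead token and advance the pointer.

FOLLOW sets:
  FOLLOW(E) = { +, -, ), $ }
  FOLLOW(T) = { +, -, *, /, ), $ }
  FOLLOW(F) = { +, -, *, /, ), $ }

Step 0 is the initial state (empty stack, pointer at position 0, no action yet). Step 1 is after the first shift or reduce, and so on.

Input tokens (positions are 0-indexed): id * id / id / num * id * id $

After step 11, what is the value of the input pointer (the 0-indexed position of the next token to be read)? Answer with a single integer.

Answer: 5

Derivation:
Step 1: shift id. Stack=[id] ptr=1 lookahead=* remaining=[* id / id / num * id * id $]
Step 2: reduce F->id. Stack=[F] ptr=1 lookahead=* remaining=[* id / id / num * id * id $]
Step 3: reduce T->F. Stack=[T] ptr=1 lookahead=* remaining=[* id / id / num * id * id $]
Step 4: shift *. Stack=[T *] ptr=2 lookahead=id remaining=[id / id / num * id * id $]
Step 5: shift id. Stack=[T * id] ptr=3 lookahead=/ remaining=[/ id / num * id * id $]
Step 6: reduce F->id. Stack=[T * F] ptr=3 lookahead=/ remaining=[/ id / num * id * id $]
Step 7: reduce T->T * F. Stack=[T] ptr=3 lookahead=/ remaining=[/ id / num * id * id $]
Step 8: shift /. Stack=[T /] ptr=4 lookahead=id remaining=[id / num * id * id $]
Step 9: shift id. Stack=[T / id] ptr=5 lookahead=/ remaining=[/ num * id * id $]
Step 10: reduce F->id. Stack=[T / F] ptr=5 lookahead=/ remaining=[/ num * id * id $]
Step 11: reduce T->T / F. Stack=[T] ptr=5 lookahead=/ remaining=[/ num * id * id $]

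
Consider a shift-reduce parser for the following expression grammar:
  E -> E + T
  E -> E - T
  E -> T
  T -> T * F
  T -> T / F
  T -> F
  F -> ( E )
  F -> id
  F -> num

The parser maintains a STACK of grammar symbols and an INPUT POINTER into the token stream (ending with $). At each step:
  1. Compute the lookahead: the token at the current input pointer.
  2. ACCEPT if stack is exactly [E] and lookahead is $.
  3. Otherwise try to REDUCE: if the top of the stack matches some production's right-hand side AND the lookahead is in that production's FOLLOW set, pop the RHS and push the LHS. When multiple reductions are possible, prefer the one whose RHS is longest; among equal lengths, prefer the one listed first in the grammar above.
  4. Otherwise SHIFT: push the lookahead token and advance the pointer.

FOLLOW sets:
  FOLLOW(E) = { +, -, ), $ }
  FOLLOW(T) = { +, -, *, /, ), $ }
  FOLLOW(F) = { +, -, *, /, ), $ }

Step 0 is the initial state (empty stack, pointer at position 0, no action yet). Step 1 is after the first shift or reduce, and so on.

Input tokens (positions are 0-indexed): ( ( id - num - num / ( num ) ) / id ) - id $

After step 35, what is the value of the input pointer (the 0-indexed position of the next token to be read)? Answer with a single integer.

Step 1: shift (. Stack=[(] ptr=1 lookahead=( remaining=[( id - num - num / ( num ) ) / id ) - id $]
Step 2: shift (. Stack=[( (] ptr=2 lookahead=id remaining=[id - num - num / ( num ) ) / id ) - id $]
Step 3: shift id. Stack=[( ( id] ptr=3 lookahead=- remaining=[- num - num / ( num ) ) / id ) - id $]
Step 4: reduce F->id. Stack=[( ( F] ptr=3 lookahead=- remaining=[- num - num / ( num ) ) / id ) - id $]
Step 5: reduce T->F. Stack=[( ( T] ptr=3 lookahead=- remaining=[- num - num / ( num ) ) / id ) - id $]
Step 6: reduce E->T. Stack=[( ( E] ptr=3 lookahead=- remaining=[- num - num / ( num ) ) / id ) - id $]
Step 7: shift -. Stack=[( ( E -] ptr=4 lookahead=num remaining=[num - num / ( num ) ) / id ) - id $]
Step 8: shift num. Stack=[( ( E - num] ptr=5 lookahead=- remaining=[- num / ( num ) ) / id ) - id $]
Step 9: reduce F->num. Stack=[( ( E - F] ptr=5 lookahead=- remaining=[- num / ( num ) ) / id ) - id $]
Step 10: reduce T->F. Stack=[( ( E - T] ptr=5 lookahead=- remaining=[- num / ( num ) ) / id ) - id $]
Step 11: reduce E->E - T. Stack=[( ( E] ptr=5 lookahead=- remaining=[- num / ( num ) ) / id ) - id $]
Step 12: shift -. Stack=[( ( E -] ptr=6 lookahead=num remaining=[num / ( num ) ) / id ) - id $]
Step 13: shift num. Stack=[( ( E - num] ptr=7 lookahead=/ remaining=[/ ( num ) ) / id ) - id $]
Step 14: reduce F->num. Stack=[( ( E - F] ptr=7 lookahead=/ remaining=[/ ( num ) ) / id ) - id $]
Step 15: reduce T->F. Stack=[( ( E - T] ptr=7 lookahead=/ remaining=[/ ( num ) ) / id ) - id $]
Step 16: shift /. Stack=[( ( E - T /] ptr=8 lookahead=( remaining=[( num ) ) / id ) - id $]
Step 17: shift (. Stack=[( ( E - T / (] ptr=9 lookahead=num remaining=[num ) ) / id ) - id $]
Step 18: shift num. Stack=[( ( E - T / ( num] ptr=10 lookahead=) remaining=[) ) / id ) - id $]
Step 19: reduce F->num. Stack=[( ( E - T / ( F] ptr=10 lookahead=) remaining=[) ) / id ) - id $]
Step 20: reduce T->F. Stack=[( ( E - T / ( T] ptr=10 lookahead=) remaining=[) ) / id ) - id $]
Step 21: reduce E->T. Stack=[( ( E - T / ( E] ptr=10 lookahead=) remaining=[) ) / id ) - id $]
Step 22: shift ). Stack=[( ( E - T / ( E )] ptr=11 lookahead=) remaining=[) / id ) - id $]
Step 23: reduce F->( E ). Stack=[( ( E - T / F] ptr=11 lookahead=) remaining=[) / id ) - id $]
Step 24: reduce T->T / F. Stack=[( ( E - T] ptr=11 lookahead=) remaining=[) / id ) - id $]
Step 25: reduce E->E - T. Stack=[( ( E] ptr=11 lookahead=) remaining=[) / id ) - id $]
Step 26: shift ). Stack=[( ( E )] ptr=12 lookahead=/ remaining=[/ id ) - id $]
Step 27: reduce F->( E ). Stack=[( F] ptr=12 lookahead=/ remaining=[/ id ) - id $]
Step 28: reduce T->F. Stack=[( T] ptr=12 lookahead=/ remaining=[/ id ) - id $]
Step 29: shift /. Stack=[( T /] ptr=13 lookahead=id remaining=[id ) - id $]
Step 30: shift id. Stack=[( T / id] ptr=14 lookahead=) remaining=[) - id $]
Step 31: reduce F->id. Stack=[( T / F] ptr=14 lookahead=) remaining=[) - id $]
Step 32: reduce T->T / F. Stack=[( T] ptr=14 lookahead=) remaining=[) - id $]
Step 33: reduce E->T. Stack=[( E] ptr=14 lookahead=) remaining=[) - id $]
Step 34: shift ). Stack=[( E )] ptr=15 lookahead=- remaining=[- id $]
Step 35: reduce F->( E ). Stack=[F] ptr=15 lookahead=- remaining=[- id $]

Answer: 15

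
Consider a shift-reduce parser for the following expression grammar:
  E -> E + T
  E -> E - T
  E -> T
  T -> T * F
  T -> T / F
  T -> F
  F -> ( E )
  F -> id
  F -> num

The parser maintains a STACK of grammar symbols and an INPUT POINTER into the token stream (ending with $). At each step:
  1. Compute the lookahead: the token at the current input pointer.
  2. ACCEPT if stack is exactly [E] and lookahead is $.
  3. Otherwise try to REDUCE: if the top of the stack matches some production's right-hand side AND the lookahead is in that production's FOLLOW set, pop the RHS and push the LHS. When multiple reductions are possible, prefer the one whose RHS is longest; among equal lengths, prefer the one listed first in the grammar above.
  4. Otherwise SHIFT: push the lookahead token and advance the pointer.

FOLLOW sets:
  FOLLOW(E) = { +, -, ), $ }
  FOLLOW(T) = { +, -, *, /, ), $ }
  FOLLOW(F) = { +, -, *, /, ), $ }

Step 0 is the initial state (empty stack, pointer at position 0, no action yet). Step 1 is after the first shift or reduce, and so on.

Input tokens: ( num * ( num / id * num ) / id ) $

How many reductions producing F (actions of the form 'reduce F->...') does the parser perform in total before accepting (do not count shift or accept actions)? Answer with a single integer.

Answer: 7

Derivation:
Step 1: shift (. Stack=[(] ptr=1 lookahead=num remaining=[num * ( num / id * num ) / id ) $]
Step 2: shift num. Stack=[( num] ptr=2 lookahead=* remaining=[* ( num / id * num ) / id ) $]
Step 3: reduce F->num. Stack=[( F] ptr=2 lookahead=* remaining=[* ( num / id * num ) / id ) $]
Step 4: reduce T->F. Stack=[( T] ptr=2 lookahead=* remaining=[* ( num / id * num ) / id ) $]
Step 5: shift *. Stack=[( T *] ptr=3 lookahead=( remaining=[( num / id * num ) / id ) $]
Step 6: shift (. Stack=[( T * (] ptr=4 lookahead=num remaining=[num / id * num ) / id ) $]
Step 7: shift num. Stack=[( T * ( num] ptr=5 lookahead=/ remaining=[/ id * num ) / id ) $]
Step 8: reduce F->num. Stack=[( T * ( F] ptr=5 lookahead=/ remaining=[/ id * num ) / id ) $]
Step 9: reduce T->F. Stack=[( T * ( T] ptr=5 lookahead=/ remaining=[/ id * num ) / id ) $]
Step 10: shift /. Stack=[( T * ( T /] ptr=6 lookahead=id remaining=[id * num ) / id ) $]
Step 11: shift id. Stack=[( T * ( T / id] ptr=7 lookahead=* remaining=[* num ) / id ) $]
Step 12: reduce F->id. Stack=[( T * ( T / F] ptr=7 lookahead=* remaining=[* num ) / id ) $]
Step 13: reduce T->T / F. Stack=[( T * ( T] ptr=7 lookahead=* remaining=[* num ) / id ) $]
Step 14: shift *. Stack=[( T * ( T *] ptr=8 lookahead=num remaining=[num ) / id ) $]
Step 15: shift num. Stack=[( T * ( T * num] ptr=9 lookahead=) remaining=[) / id ) $]
Step 16: reduce F->num. Stack=[( T * ( T * F] ptr=9 lookahead=) remaining=[) / id ) $]
Step 17: reduce T->T * F. Stack=[( T * ( T] ptr=9 lookahead=) remaining=[) / id ) $]
Step 18: reduce E->T. Stack=[( T * ( E] ptr=9 lookahead=) remaining=[) / id ) $]
Step 19: shift ). Stack=[( T * ( E )] ptr=10 lookahead=/ remaining=[/ id ) $]
Step 20: reduce F->( E ). Stack=[( T * F] ptr=10 lookahead=/ remaining=[/ id ) $]
Step 21: reduce T->T * F. Stack=[( T] ptr=10 lookahead=/ remaining=[/ id ) $]
Step 22: shift /. Stack=[( T /] ptr=11 lookahead=id remaining=[id ) $]
Step 23: shift id. Stack=[( T / id] ptr=12 lookahead=) remaining=[) $]
Step 24: reduce F->id. Stack=[( T / F] ptr=12 lookahead=) remaining=[) $]
Step 25: reduce T->T / F. Stack=[( T] ptr=12 lookahead=) remaining=[) $]
Step 26: reduce E->T. Stack=[( E] ptr=12 lookahead=) remaining=[) $]
Step 27: shift ). Stack=[( E )] ptr=13 lookahead=$ remaining=[$]
Step 28: reduce F->( E ). Stack=[F] ptr=13 lookahead=$ remaining=[$]
Step 29: reduce T->F. Stack=[T] ptr=13 lookahead=$ remaining=[$]
Step 30: reduce E->T. Stack=[E] ptr=13 lookahead=$ remaining=[$]
Step 31: accept. Stack=[E] ptr=13 lookahead=$ remaining=[$]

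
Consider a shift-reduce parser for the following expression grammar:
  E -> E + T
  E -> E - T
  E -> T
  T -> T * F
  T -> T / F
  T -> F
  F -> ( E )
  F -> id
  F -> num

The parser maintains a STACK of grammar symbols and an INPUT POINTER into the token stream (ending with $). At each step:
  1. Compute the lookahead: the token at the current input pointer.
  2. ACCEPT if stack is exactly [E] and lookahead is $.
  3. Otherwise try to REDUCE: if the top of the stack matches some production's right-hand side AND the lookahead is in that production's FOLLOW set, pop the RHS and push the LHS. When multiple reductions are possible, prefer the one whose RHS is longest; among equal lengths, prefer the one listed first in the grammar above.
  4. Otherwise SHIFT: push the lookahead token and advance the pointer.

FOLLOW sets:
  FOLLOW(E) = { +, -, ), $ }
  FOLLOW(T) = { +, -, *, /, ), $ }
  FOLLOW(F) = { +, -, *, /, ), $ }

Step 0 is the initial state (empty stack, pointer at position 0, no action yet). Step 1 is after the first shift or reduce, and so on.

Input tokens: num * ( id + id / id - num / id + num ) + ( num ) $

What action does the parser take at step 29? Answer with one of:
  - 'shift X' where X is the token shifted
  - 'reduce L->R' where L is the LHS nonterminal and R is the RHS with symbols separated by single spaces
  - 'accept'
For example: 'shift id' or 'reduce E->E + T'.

Step 1: shift num. Stack=[num] ptr=1 lookahead=* remaining=[* ( id + id / id - num / id + num ) + ( num ) $]
Step 2: reduce F->num. Stack=[F] ptr=1 lookahead=* remaining=[* ( id + id / id - num / id + num ) + ( num ) $]
Step 3: reduce T->F. Stack=[T] ptr=1 lookahead=* remaining=[* ( id + id / id - num / id + num ) + ( num ) $]
Step 4: shift *. Stack=[T *] ptr=2 lookahead=( remaining=[( id + id / id - num / id + num ) + ( num ) $]
Step 5: shift (. Stack=[T * (] ptr=3 lookahead=id remaining=[id + id / id - num / id + num ) + ( num ) $]
Step 6: shift id. Stack=[T * ( id] ptr=4 lookahead=+ remaining=[+ id / id - num / id + num ) + ( num ) $]
Step 7: reduce F->id. Stack=[T * ( F] ptr=4 lookahead=+ remaining=[+ id / id - num / id + num ) + ( num ) $]
Step 8: reduce T->F. Stack=[T * ( T] ptr=4 lookahead=+ remaining=[+ id / id - num / id + num ) + ( num ) $]
Step 9: reduce E->T. Stack=[T * ( E] ptr=4 lookahead=+ remaining=[+ id / id - num / id + num ) + ( num ) $]
Step 10: shift +. Stack=[T * ( E +] ptr=5 lookahead=id remaining=[id / id - num / id + num ) + ( num ) $]
Step 11: shift id. Stack=[T * ( E + id] ptr=6 lookahead=/ remaining=[/ id - num / id + num ) + ( num ) $]
Step 12: reduce F->id. Stack=[T * ( E + F] ptr=6 lookahead=/ remaining=[/ id - num / id + num ) + ( num ) $]
Step 13: reduce T->F. Stack=[T * ( E + T] ptr=6 lookahead=/ remaining=[/ id - num / id + num ) + ( num ) $]
Step 14: shift /. Stack=[T * ( E + T /] ptr=7 lookahead=id remaining=[id - num / id + num ) + ( num ) $]
Step 15: shift id. Stack=[T * ( E + T / id] ptr=8 lookahead=- remaining=[- num / id + num ) + ( num ) $]
Step 16: reduce F->id. Stack=[T * ( E + T / F] ptr=8 lookahead=- remaining=[- num / id + num ) + ( num ) $]
Step 17: reduce T->T / F. Stack=[T * ( E + T] ptr=8 lookahead=- remaining=[- num / id + num ) + ( num ) $]
Step 18: reduce E->E + T. Stack=[T * ( E] ptr=8 lookahead=- remaining=[- num / id + num ) + ( num ) $]
Step 19: shift -. Stack=[T * ( E -] ptr=9 lookahead=num remaining=[num / id + num ) + ( num ) $]
Step 20: shift num. Stack=[T * ( E - num] ptr=10 lookahead=/ remaining=[/ id + num ) + ( num ) $]
Step 21: reduce F->num. Stack=[T * ( E - F] ptr=10 lookahead=/ remaining=[/ id + num ) + ( num ) $]
Step 22: reduce T->F. Stack=[T * ( E - T] ptr=10 lookahead=/ remaining=[/ id + num ) + ( num ) $]
Step 23: shift /. Stack=[T * ( E - T /] ptr=11 lookahead=id remaining=[id + num ) + ( num ) $]
Step 24: shift id. Stack=[T * ( E - T / id] ptr=12 lookahead=+ remaining=[+ num ) + ( num ) $]
Step 25: reduce F->id. Stack=[T * ( E - T / F] ptr=12 lookahead=+ remaining=[+ num ) + ( num ) $]
Step 26: reduce T->T / F. Stack=[T * ( E - T] ptr=12 lookahead=+ remaining=[+ num ) + ( num ) $]
Step 27: reduce E->E - T. Stack=[T * ( E] ptr=12 lookahead=+ remaining=[+ num ) + ( num ) $]
Step 28: shift +. Stack=[T * ( E +] ptr=13 lookahead=num remaining=[num ) + ( num ) $]
Step 29: shift num. Stack=[T * ( E + num] ptr=14 lookahead=) remaining=[) + ( num ) $]

Answer: shift num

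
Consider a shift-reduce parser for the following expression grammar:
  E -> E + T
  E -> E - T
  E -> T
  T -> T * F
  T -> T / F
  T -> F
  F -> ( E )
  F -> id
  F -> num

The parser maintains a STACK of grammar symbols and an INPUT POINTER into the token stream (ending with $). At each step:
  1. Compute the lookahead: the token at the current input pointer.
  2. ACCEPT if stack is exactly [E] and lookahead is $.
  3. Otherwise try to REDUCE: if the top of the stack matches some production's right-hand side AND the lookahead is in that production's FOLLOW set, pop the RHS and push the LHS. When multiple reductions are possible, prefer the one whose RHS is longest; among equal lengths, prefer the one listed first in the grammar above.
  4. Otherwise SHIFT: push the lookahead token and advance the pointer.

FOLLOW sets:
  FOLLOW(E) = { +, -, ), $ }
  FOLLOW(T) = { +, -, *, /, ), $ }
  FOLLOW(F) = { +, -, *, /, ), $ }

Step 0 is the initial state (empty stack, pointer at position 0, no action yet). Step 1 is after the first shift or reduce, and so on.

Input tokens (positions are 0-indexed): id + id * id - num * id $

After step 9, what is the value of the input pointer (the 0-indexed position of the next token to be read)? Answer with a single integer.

Answer: 4

Derivation:
Step 1: shift id. Stack=[id] ptr=1 lookahead=+ remaining=[+ id * id - num * id $]
Step 2: reduce F->id. Stack=[F] ptr=1 lookahead=+ remaining=[+ id * id - num * id $]
Step 3: reduce T->F. Stack=[T] ptr=1 lookahead=+ remaining=[+ id * id - num * id $]
Step 4: reduce E->T. Stack=[E] ptr=1 lookahead=+ remaining=[+ id * id - num * id $]
Step 5: shift +. Stack=[E +] ptr=2 lookahead=id remaining=[id * id - num * id $]
Step 6: shift id. Stack=[E + id] ptr=3 lookahead=* remaining=[* id - num * id $]
Step 7: reduce F->id. Stack=[E + F] ptr=3 lookahead=* remaining=[* id - num * id $]
Step 8: reduce T->F. Stack=[E + T] ptr=3 lookahead=* remaining=[* id - num * id $]
Step 9: shift *. Stack=[E + T *] ptr=4 lookahead=id remaining=[id - num * id $]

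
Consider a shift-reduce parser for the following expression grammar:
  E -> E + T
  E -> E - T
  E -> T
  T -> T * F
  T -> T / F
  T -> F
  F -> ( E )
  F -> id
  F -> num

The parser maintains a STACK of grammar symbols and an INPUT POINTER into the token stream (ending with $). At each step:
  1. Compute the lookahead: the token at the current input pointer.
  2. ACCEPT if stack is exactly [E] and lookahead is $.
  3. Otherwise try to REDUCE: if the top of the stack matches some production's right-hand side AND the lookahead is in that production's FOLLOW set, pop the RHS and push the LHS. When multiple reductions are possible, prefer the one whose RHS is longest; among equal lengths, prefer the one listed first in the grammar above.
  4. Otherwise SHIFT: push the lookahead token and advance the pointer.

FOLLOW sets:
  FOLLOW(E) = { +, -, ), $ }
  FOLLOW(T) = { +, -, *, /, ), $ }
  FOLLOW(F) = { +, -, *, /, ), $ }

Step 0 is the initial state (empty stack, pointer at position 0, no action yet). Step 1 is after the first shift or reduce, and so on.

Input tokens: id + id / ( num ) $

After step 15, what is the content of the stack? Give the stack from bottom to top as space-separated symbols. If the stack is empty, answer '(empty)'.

Answer: E + T / ( E )

Derivation:
Step 1: shift id. Stack=[id] ptr=1 lookahead=+ remaining=[+ id / ( num ) $]
Step 2: reduce F->id. Stack=[F] ptr=1 lookahead=+ remaining=[+ id / ( num ) $]
Step 3: reduce T->F. Stack=[T] ptr=1 lookahead=+ remaining=[+ id / ( num ) $]
Step 4: reduce E->T. Stack=[E] ptr=1 lookahead=+ remaining=[+ id / ( num ) $]
Step 5: shift +. Stack=[E +] ptr=2 lookahead=id remaining=[id / ( num ) $]
Step 6: shift id. Stack=[E + id] ptr=3 lookahead=/ remaining=[/ ( num ) $]
Step 7: reduce F->id. Stack=[E + F] ptr=3 lookahead=/ remaining=[/ ( num ) $]
Step 8: reduce T->F. Stack=[E + T] ptr=3 lookahead=/ remaining=[/ ( num ) $]
Step 9: shift /. Stack=[E + T /] ptr=4 lookahead=( remaining=[( num ) $]
Step 10: shift (. Stack=[E + T / (] ptr=5 lookahead=num remaining=[num ) $]
Step 11: shift num. Stack=[E + T / ( num] ptr=6 lookahead=) remaining=[) $]
Step 12: reduce F->num. Stack=[E + T / ( F] ptr=6 lookahead=) remaining=[) $]
Step 13: reduce T->F. Stack=[E + T / ( T] ptr=6 lookahead=) remaining=[) $]
Step 14: reduce E->T. Stack=[E + T / ( E] ptr=6 lookahead=) remaining=[) $]
Step 15: shift ). Stack=[E + T / ( E )] ptr=7 lookahead=$ remaining=[$]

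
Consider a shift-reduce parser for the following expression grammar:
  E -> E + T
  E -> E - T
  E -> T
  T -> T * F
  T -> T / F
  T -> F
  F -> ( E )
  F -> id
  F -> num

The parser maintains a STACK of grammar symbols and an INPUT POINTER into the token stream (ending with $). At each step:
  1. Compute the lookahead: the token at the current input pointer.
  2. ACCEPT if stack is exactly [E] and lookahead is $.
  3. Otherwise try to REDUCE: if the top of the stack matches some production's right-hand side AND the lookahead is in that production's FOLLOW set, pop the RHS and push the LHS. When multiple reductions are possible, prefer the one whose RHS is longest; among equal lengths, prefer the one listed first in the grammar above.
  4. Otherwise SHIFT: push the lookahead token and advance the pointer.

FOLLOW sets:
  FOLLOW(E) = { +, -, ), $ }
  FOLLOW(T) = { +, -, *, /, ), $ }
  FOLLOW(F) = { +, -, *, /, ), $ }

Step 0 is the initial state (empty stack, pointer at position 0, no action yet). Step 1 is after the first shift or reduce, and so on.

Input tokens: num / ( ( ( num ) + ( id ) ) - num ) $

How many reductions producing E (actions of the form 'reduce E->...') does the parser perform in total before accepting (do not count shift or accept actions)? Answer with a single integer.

Step 1: shift num. Stack=[num] ptr=1 lookahead=/ remaining=[/ ( ( ( num ) + ( id ) ) - num ) $]
Step 2: reduce F->num. Stack=[F] ptr=1 lookahead=/ remaining=[/ ( ( ( num ) + ( id ) ) - num ) $]
Step 3: reduce T->F. Stack=[T] ptr=1 lookahead=/ remaining=[/ ( ( ( num ) + ( id ) ) - num ) $]
Step 4: shift /. Stack=[T /] ptr=2 lookahead=( remaining=[( ( ( num ) + ( id ) ) - num ) $]
Step 5: shift (. Stack=[T / (] ptr=3 lookahead=( remaining=[( ( num ) + ( id ) ) - num ) $]
Step 6: shift (. Stack=[T / ( (] ptr=4 lookahead=( remaining=[( num ) + ( id ) ) - num ) $]
Step 7: shift (. Stack=[T / ( ( (] ptr=5 lookahead=num remaining=[num ) + ( id ) ) - num ) $]
Step 8: shift num. Stack=[T / ( ( ( num] ptr=6 lookahead=) remaining=[) + ( id ) ) - num ) $]
Step 9: reduce F->num. Stack=[T / ( ( ( F] ptr=6 lookahead=) remaining=[) + ( id ) ) - num ) $]
Step 10: reduce T->F. Stack=[T / ( ( ( T] ptr=6 lookahead=) remaining=[) + ( id ) ) - num ) $]
Step 11: reduce E->T. Stack=[T / ( ( ( E] ptr=6 lookahead=) remaining=[) + ( id ) ) - num ) $]
Step 12: shift ). Stack=[T / ( ( ( E )] ptr=7 lookahead=+ remaining=[+ ( id ) ) - num ) $]
Step 13: reduce F->( E ). Stack=[T / ( ( F] ptr=7 lookahead=+ remaining=[+ ( id ) ) - num ) $]
Step 14: reduce T->F. Stack=[T / ( ( T] ptr=7 lookahead=+ remaining=[+ ( id ) ) - num ) $]
Step 15: reduce E->T. Stack=[T / ( ( E] ptr=7 lookahead=+ remaining=[+ ( id ) ) - num ) $]
Step 16: shift +. Stack=[T / ( ( E +] ptr=8 lookahead=( remaining=[( id ) ) - num ) $]
Step 17: shift (. Stack=[T / ( ( E + (] ptr=9 lookahead=id remaining=[id ) ) - num ) $]
Step 18: shift id. Stack=[T / ( ( E + ( id] ptr=10 lookahead=) remaining=[) ) - num ) $]
Step 19: reduce F->id. Stack=[T / ( ( E + ( F] ptr=10 lookahead=) remaining=[) ) - num ) $]
Step 20: reduce T->F. Stack=[T / ( ( E + ( T] ptr=10 lookahead=) remaining=[) ) - num ) $]
Step 21: reduce E->T. Stack=[T / ( ( E + ( E] ptr=10 lookahead=) remaining=[) ) - num ) $]
Step 22: shift ). Stack=[T / ( ( E + ( E )] ptr=11 lookahead=) remaining=[) - num ) $]
Step 23: reduce F->( E ). Stack=[T / ( ( E + F] ptr=11 lookahead=) remaining=[) - num ) $]
Step 24: reduce T->F. Stack=[T / ( ( E + T] ptr=11 lookahead=) remaining=[) - num ) $]
Step 25: reduce E->E + T. Stack=[T / ( ( E] ptr=11 lookahead=) remaining=[) - num ) $]
Step 26: shift ). Stack=[T / ( ( E )] ptr=12 lookahead=- remaining=[- num ) $]
Step 27: reduce F->( E ). Stack=[T / ( F] ptr=12 lookahead=- remaining=[- num ) $]
Step 28: reduce T->F. Stack=[T / ( T] ptr=12 lookahead=- remaining=[- num ) $]
Step 29: reduce E->T. Stack=[T / ( E] ptr=12 lookahead=- remaining=[- num ) $]
Step 30: shift -. Stack=[T / ( E -] ptr=13 lookahead=num remaining=[num ) $]
Step 31: shift num. Stack=[T / ( E - num] ptr=14 lookahead=) remaining=[) $]
Step 32: reduce F->num. Stack=[T / ( E - F] ptr=14 lookahead=) remaining=[) $]
Step 33: reduce T->F. Stack=[T / ( E - T] ptr=14 lookahead=) remaining=[) $]
Step 34: reduce E->E - T. Stack=[T / ( E] ptr=14 lookahead=) remaining=[) $]
Step 35: shift ). Stack=[T / ( E )] ptr=15 lookahead=$ remaining=[$]
Step 36: reduce F->( E ). Stack=[T / F] ptr=15 lookahead=$ remaining=[$]
Step 37: reduce T->T / F. Stack=[T] ptr=15 lookahead=$ remaining=[$]
Step 38: reduce E->T. Stack=[E] ptr=15 lookahead=$ remaining=[$]
Step 39: accept. Stack=[E] ptr=15 lookahead=$ remaining=[$]

Answer: 7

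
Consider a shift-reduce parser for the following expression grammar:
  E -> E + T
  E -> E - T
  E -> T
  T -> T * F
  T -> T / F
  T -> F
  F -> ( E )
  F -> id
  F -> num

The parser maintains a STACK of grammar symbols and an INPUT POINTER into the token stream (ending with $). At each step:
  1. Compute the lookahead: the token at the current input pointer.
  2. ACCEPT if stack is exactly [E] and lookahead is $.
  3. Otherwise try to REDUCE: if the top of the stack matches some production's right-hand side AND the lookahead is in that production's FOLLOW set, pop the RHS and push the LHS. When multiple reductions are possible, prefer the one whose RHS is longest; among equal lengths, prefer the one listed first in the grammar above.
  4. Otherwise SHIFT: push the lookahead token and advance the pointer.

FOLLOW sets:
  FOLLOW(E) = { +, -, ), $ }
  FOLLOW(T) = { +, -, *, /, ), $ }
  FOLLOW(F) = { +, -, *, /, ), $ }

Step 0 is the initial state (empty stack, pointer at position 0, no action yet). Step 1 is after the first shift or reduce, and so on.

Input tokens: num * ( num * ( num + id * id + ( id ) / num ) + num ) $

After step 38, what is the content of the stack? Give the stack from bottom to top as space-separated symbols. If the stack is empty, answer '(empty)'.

Step 1: shift num. Stack=[num] ptr=1 lookahead=* remaining=[* ( num * ( num + id * id + ( id ) / num ) + num ) $]
Step 2: reduce F->num. Stack=[F] ptr=1 lookahead=* remaining=[* ( num * ( num + id * id + ( id ) / num ) + num ) $]
Step 3: reduce T->F. Stack=[T] ptr=1 lookahead=* remaining=[* ( num * ( num + id * id + ( id ) / num ) + num ) $]
Step 4: shift *. Stack=[T *] ptr=2 lookahead=( remaining=[( num * ( num + id * id + ( id ) / num ) + num ) $]
Step 5: shift (. Stack=[T * (] ptr=3 lookahead=num remaining=[num * ( num + id * id + ( id ) / num ) + num ) $]
Step 6: shift num. Stack=[T * ( num] ptr=4 lookahead=* remaining=[* ( num + id * id + ( id ) / num ) + num ) $]
Step 7: reduce F->num. Stack=[T * ( F] ptr=4 lookahead=* remaining=[* ( num + id * id + ( id ) / num ) + num ) $]
Step 8: reduce T->F. Stack=[T * ( T] ptr=4 lookahead=* remaining=[* ( num + id * id + ( id ) / num ) + num ) $]
Step 9: shift *. Stack=[T * ( T *] ptr=5 lookahead=( remaining=[( num + id * id + ( id ) / num ) + num ) $]
Step 10: shift (. Stack=[T * ( T * (] ptr=6 lookahead=num remaining=[num + id * id + ( id ) / num ) + num ) $]
Step 11: shift num. Stack=[T * ( T * ( num] ptr=7 lookahead=+ remaining=[+ id * id + ( id ) / num ) + num ) $]
Step 12: reduce F->num. Stack=[T * ( T * ( F] ptr=7 lookahead=+ remaining=[+ id * id + ( id ) / num ) + num ) $]
Step 13: reduce T->F. Stack=[T * ( T * ( T] ptr=7 lookahead=+ remaining=[+ id * id + ( id ) / num ) + num ) $]
Step 14: reduce E->T. Stack=[T * ( T * ( E] ptr=7 lookahead=+ remaining=[+ id * id + ( id ) / num ) + num ) $]
Step 15: shift +. Stack=[T * ( T * ( E +] ptr=8 lookahead=id remaining=[id * id + ( id ) / num ) + num ) $]
Step 16: shift id. Stack=[T * ( T * ( E + id] ptr=9 lookahead=* remaining=[* id + ( id ) / num ) + num ) $]
Step 17: reduce F->id. Stack=[T * ( T * ( E + F] ptr=9 lookahead=* remaining=[* id + ( id ) / num ) + num ) $]
Step 18: reduce T->F. Stack=[T * ( T * ( E + T] ptr=9 lookahead=* remaining=[* id + ( id ) / num ) + num ) $]
Step 19: shift *. Stack=[T * ( T * ( E + T *] ptr=10 lookahead=id remaining=[id + ( id ) / num ) + num ) $]
Step 20: shift id. Stack=[T * ( T * ( E + T * id] ptr=11 lookahead=+ remaining=[+ ( id ) / num ) + num ) $]
Step 21: reduce F->id. Stack=[T * ( T * ( E + T * F] ptr=11 lookahead=+ remaining=[+ ( id ) / num ) + num ) $]
Step 22: reduce T->T * F. Stack=[T * ( T * ( E + T] ptr=11 lookahead=+ remaining=[+ ( id ) / num ) + num ) $]
Step 23: reduce E->E + T. Stack=[T * ( T * ( E] ptr=11 lookahead=+ remaining=[+ ( id ) / num ) + num ) $]
Step 24: shift +. Stack=[T * ( T * ( E +] ptr=12 lookahead=( remaining=[( id ) / num ) + num ) $]
Step 25: shift (. Stack=[T * ( T * ( E + (] ptr=13 lookahead=id remaining=[id ) / num ) + num ) $]
Step 26: shift id. Stack=[T * ( T * ( E + ( id] ptr=14 lookahead=) remaining=[) / num ) + num ) $]
Step 27: reduce F->id. Stack=[T * ( T * ( E + ( F] ptr=14 lookahead=) remaining=[) / num ) + num ) $]
Step 28: reduce T->F. Stack=[T * ( T * ( E + ( T] ptr=14 lookahead=) remaining=[) / num ) + num ) $]
Step 29: reduce E->T. Stack=[T * ( T * ( E + ( E] ptr=14 lookahead=) remaining=[) / num ) + num ) $]
Step 30: shift ). Stack=[T * ( T * ( E + ( E )] ptr=15 lookahead=/ remaining=[/ num ) + num ) $]
Step 31: reduce F->( E ). Stack=[T * ( T * ( E + F] ptr=15 lookahead=/ remaining=[/ num ) + num ) $]
Step 32: reduce T->F. Stack=[T * ( T * ( E + T] ptr=15 lookahead=/ remaining=[/ num ) + num ) $]
Step 33: shift /. Stack=[T * ( T * ( E + T /] ptr=16 lookahead=num remaining=[num ) + num ) $]
Step 34: shift num. Stack=[T * ( T * ( E + T / num] ptr=17 lookahead=) remaining=[) + num ) $]
Step 35: reduce F->num. Stack=[T * ( T * ( E + T / F] ptr=17 lookahead=) remaining=[) + num ) $]
Step 36: reduce T->T / F. Stack=[T * ( T * ( E + T] ptr=17 lookahead=) remaining=[) + num ) $]
Step 37: reduce E->E + T. Stack=[T * ( T * ( E] ptr=17 lookahead=) remaining=[) + num ) $]
Step 38: shift ). Stack=[T * ( T * ( E )] ptr=18 lookahead=+ remaining=[+ num ) $]

Answer: T * ( T * ( E )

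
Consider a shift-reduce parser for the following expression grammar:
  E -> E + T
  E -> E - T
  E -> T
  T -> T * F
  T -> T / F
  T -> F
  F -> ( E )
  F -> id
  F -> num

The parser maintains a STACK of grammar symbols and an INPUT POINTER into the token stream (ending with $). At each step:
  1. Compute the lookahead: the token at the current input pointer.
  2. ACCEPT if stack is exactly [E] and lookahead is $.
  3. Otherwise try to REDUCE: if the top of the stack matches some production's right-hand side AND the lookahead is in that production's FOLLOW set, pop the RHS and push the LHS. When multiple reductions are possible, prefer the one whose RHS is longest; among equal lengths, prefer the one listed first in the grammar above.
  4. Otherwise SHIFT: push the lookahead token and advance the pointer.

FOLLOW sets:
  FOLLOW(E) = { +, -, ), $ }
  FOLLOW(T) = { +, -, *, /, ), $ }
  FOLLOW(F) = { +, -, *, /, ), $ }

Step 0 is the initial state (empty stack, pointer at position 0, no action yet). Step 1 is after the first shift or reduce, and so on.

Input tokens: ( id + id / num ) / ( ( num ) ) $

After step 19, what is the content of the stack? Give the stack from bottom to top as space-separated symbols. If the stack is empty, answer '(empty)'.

Answer: T / (

Derivation:
Step 1: shift (. Stack=[(] ptr=1 lookahead=id remaining=[id + id / num ) / ( ( num ) ) $]
Step 2: shift id. Stack=[( id] ptr=2 lookahead=+ remaining=[+ id / num ) / ( ( num ) ) $]
Step 3: reduce F->id. Stack=[( F] ptr=2 lookahead=+ remaining=[+ id / num ) / ( ( num ) ) $]
Step 4: reduce T->F. Stack=[( T] ptr=2 lookahead=+ remaining=[+ id / num ) / ( ( num ) ) $]
Step 5: reduce E->T. Stack=[( E] ptr=2 lookahead=+ remaining=[+ id / num ) / ( ( num ) ) $]
Step 6: shift +. Stack=[( E +] ptr=3 lookahead=id remaining=[id / num ) / ( ( num ) ) $]
Step 7: shift id. Stack=[( E + id] ptr=4 lookahead=/ remaining=[/ num ) / ( ( num ) ) $]
Step 8: reduce F->id. Stack=[( E + F] ptr=4 lookahead=/ remaining=[/ num ) / ( ( num ) ) $]
Step 9: reduce T->F. Stack=[( E + T] ptr=4 lookahead=/ remaining=[/ num ) / ( ( num ) ) $]
Step 10: shift /. Stack=[( E + T /] ptr=5 lookahead=num remaining=[num ) / ( ( num ) ) $]
Step 11: shift num. Stack=[( E + T / num] ptr=6 lookahead=) remaining=[) / ( ( num ) ) $]
Step 12: reduce F->num. Stack=[( E + T / F] ptr=6 lookahead=) remaining=[) / ( ( num ) ) $]
Step 13: reduce T->T / F. Stack=[( E + T] ptr=6 lookahead=) remaining=[) / ( ( num ) ) $]
Step 14: reduce E->E + T. Stack=[( E] ptr=6 lookahead=) remaining=[) / ( ( num ) ) $]
Step 15: shift ). Stack=[( E )] ptr=7 lookahead=/ remaining=[/ ( ( num ) ) $]
Step 16: reduce F->( E ). Stack=[F] ptr=7 lookahead=/ remaining=[/ ( ( num ) ) $]
Step 17: reduce T->F. Stack=[T] ptr=7 lookahead=/ remaining=[/ ( ( num ) ) $]
Step 18: shift /. Stack=[T /] ptr=8 lookahead=( remaining=[( ( num ) ) $]
Step 19: shift (. Stack=[T / (] ptr=9 lookahead=( remaining=[( num ) ) $]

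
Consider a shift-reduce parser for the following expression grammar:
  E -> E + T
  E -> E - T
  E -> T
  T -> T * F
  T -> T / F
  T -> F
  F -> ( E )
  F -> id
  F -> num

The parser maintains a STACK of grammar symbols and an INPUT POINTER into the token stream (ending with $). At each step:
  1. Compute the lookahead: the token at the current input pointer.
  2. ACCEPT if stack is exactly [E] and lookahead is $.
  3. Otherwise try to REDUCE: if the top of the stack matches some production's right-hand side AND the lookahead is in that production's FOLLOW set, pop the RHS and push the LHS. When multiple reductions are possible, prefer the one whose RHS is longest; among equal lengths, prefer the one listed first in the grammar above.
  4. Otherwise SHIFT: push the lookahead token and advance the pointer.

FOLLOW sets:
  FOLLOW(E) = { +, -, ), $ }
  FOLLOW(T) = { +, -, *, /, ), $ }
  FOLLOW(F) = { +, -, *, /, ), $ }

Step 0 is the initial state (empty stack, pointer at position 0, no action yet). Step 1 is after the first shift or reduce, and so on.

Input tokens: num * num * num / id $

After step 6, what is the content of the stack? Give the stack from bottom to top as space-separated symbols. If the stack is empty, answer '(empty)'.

Answer: T * F

Derivation:
Step 1: shift num. Stack=[num] ptr=1 lookahead=* remaining=[* num * num / id $]
Step 2: reduce F->num. Stack=[F] ptr=1 lookahead=* remaining=[* num * num / id $]
Step 3: reduce T->F. Stack=[T] ptr=1 lookahead=* remaining=[* num * num / id $]
Step 4: shift *. Stack=[T *] ptr=2 lookahead=num remaining=[num * num / id $]
Step 5: shift num. Stack=[T * num] ptr=3 lookahead=* remaining=[* num / id $]
Step 6: reduce F->num. Stack=[T * F] ptr=3 lookahead=* remaining=[* num / id $]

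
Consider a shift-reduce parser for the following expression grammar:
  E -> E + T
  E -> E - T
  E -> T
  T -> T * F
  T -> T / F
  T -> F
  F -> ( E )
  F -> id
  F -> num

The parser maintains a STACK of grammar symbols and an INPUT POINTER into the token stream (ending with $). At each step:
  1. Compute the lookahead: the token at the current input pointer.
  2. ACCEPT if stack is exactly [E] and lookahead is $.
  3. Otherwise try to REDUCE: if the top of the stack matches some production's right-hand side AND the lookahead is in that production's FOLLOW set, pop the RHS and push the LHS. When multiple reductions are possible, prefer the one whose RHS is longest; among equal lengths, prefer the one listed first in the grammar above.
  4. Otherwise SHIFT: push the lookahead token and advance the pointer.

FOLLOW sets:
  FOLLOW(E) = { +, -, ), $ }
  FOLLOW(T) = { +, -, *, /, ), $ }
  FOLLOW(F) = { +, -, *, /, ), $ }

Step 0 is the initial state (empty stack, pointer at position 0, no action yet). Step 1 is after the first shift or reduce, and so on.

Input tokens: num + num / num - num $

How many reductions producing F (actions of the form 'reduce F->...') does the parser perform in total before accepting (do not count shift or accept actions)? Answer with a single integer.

Step 1: shift num. Stack=[num] ptr=1 lookahead=+ remaining=[+ num / num - num $]
Step 2: reduce F->num. Stack=[F] ptr=1 lookahead=+ remaining=[+ num / num - num $]
Step 3: reduce T->F. Stack=[T] ptr=1 lookahead=+ remaining=[+ num / num - num $]
Step 4: reduce E->T. Stack=[E] ptr=1 lookahead=+ remaining=[+ num / num - num $]
Step 5: shift +. Stack=[E +] ptr=2 lookahead=num remaining=[num / num - num $]
Step 6: shift num. Stack=[E + num] ptr=3 lookahead=/ remaining=[/ num - num $]
Step 7: reduce F->num. Stack=[E + F] ptr=3 lookahead=/ remaining=[/ num - num $]
Step 8: reduce T->F. Stack=[E + T] ptr=3 lookahead=/ remaining=[/ num - num $]
Step 9: shift /. Stack=[E + T /] ptr=4 lookahead=num remaining=[num - num $]
Step 10: shift num. Stack=[E + T / num] ptr=5 lookahead=- remaining=[- num $]
Step 11: reduce F->num. Stack=[E + T / F] ptr=5 lookahead=- remaining=[- num $]
Step 12: reduce T->T / F. Stack=[E + T] ptr=5 lookahead=- remaining=[- num $]
Step 13: reduce E->E + T. Stack=[E] ptr=5 lookahead=- remaining=[- num $]
Step 14: shift -. Stack=[E -] ptr=6 lookahead=num remaining=[num $]
Step 15: shift num. Stack=[E - num] ptr=7 lookahead=$ remaining=[$]
Step 16: reduce F->num. Stack=[E - F] ptr=7 lookahead=$ remaining=[$]
Step 17: reduce T->F. Stack=[E - T] ptr=7 lookahead=$ remaining=[$]
Step 18: reduce E->E - T. Stack=[E] ptr=7 lookahead=$ remaining=[$]
Step 19: accept. Stack=[E] ptr=7 lookahead=$ remaining=[$]

Answer: 4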